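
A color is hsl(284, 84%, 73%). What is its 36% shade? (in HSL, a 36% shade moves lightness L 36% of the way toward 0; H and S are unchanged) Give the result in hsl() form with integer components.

hsl(284, 84%, 47%)

L moves 36% from 73 toward 0: 73 − 26.28 = 46.72 → 47.
H and S are unchanged.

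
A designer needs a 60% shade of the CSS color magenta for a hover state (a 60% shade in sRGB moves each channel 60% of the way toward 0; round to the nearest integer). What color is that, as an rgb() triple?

CSS magenta is rgb(255, 0, 255).
A 60% shade moves each channel 60% toward 0:
  R: 255 − 153 = 102 → 102
  G: 0 + 0 = 0 → 0
  B: 255 + 0.6×(0−255) = 255 − 153 = 102 → 102

rgb(102, 0, 102)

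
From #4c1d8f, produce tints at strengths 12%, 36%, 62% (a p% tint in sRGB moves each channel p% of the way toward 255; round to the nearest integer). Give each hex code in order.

#4c1d8f is rgb(76, 29, 143).
12%: (76 + 21.48 = 97.48→97, 29 + 27.12 = 56.12→56, 143 + 13.44 = 156.44→156) → #61389c
36%: (76 + 64.44 = 140.44→140, 29 + 81.36 = 110.36→110, 143 + 40.32 = 183.32→183) → #8c6eb7
62%: (76 + 110.98 = 186.98→187, 29 + 140.12 = 169.12→169, 143 + 69.44 = 212.44→212) → #bba9d4

#61389c, #8c6eb7, #bba9d4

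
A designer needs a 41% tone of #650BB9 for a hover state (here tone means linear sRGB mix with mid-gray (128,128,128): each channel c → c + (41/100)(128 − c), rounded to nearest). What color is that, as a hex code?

#703BA2

#650BB9 is rgb(101, 11, 185).
Lerp each channel 41% toward 128:
  R: 101 + 11.07 = 112.07 → 112
  G: 11 + 0.41×(128−11) = 11 + 47.97 = 58.97 → 59
  B: 185 + 0.41×(128−185) = 185 − 23.37 = 161.63 → 162
rgb(112, 59, 162) = #703BA2.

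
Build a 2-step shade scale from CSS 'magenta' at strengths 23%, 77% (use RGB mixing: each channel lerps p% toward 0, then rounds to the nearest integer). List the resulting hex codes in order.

CSS magenta is rgb(255, 0, 255).
23%: (255 − 58.65 = 196.35→196, 0→0, 255 − 58.65 = 196.35→196) → #C400C4
77%: (255 − 196.35 = 58.65→59, 0→0, 255 − 196.35 = 58.65→59) → #3B003B

#C400C4, #3B003B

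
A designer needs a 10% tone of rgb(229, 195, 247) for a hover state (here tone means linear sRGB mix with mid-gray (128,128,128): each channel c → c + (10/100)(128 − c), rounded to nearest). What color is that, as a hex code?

Per channel, c → c + 0.1(128 − c):
  R: 229 + 0.1×(128−229) = 229 − 10.1 = 218.9 → 219
  G: 195 + 0.1×(128−195) = 195 − 6.7 = 188.3 → 188
  B: 247 + 0.1×(128−247) = 247 − 11.9 = 235.1 → 235
rgb(219, 188, 235) = #dbbceb.

#dbbceb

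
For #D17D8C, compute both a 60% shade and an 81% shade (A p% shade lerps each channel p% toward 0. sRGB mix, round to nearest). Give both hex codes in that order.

#543238, #28181B

#D17D8C is rgb(209, 125, 140).
60% shade:
  R: 209 − 125.4 = 83.6 → 84
  G: 125 + 0.6×(0−125) = 125 − 75 = 50 → 50
  B: 140 + 0.6×(0−140) = 140 − 84 = 56 → 56
  → #543238
81% shade:
  R: 209 + 0.81×(0−209) = 209 − 169.29 = 39.71 → 40
  G: 125 + 0.81×(0−125) = 125 − 101.25 = 23.75 → 24
  B: 140 − 113.4 = 26.6 → 27
  → #28181B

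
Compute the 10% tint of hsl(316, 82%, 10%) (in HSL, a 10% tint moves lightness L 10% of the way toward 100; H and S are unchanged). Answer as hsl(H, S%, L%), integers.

L moves 10% from 10 toward 100: 10 + 9 = 19 → 19.
H and S are unchanged.

hsl(316, 82%, 19%)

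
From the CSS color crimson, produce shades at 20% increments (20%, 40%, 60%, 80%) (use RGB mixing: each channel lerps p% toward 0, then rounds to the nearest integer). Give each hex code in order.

#b01030, #840c24, #580818, #2c040c

CSS crimson is rgb(220, 20, 60).
20%: (220 − 44 = 176→176, 20 − 4 = 16→16, 60 − 12 = 48→48) → #b01030
40%: (220 − 88 = 132→132, 20 − 8 = 12→12, 60 − 24 = 36→36) → #840c24
60%: (220 − 132 = 88→88, 20 − 12 = 8→8, 60 − 36 = 24→24) → #580818
80%: (220 − 176 = 44→44, 20 − 16 = 4→4, 60 − 48 = 12→12) → #2c040c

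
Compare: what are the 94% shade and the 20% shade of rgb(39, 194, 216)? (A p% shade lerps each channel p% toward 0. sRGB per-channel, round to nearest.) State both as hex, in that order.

#020c0d, #1f9bad

94% shade:
  R: 39 + 0.94×(0−39) = 39 − 36.66 = 2.34 → 2
  G: 194 + 0.94×(0−194) = 194 − 182.36 = 11.64 → 12
  B: 216 − 203.04 = 12.96 → 13
  → #020c0d
20% shade:
  R: 39 + 0.2×(0−39) = 39 − 7.8 = 31.2 → 31
  G: 194 − 38.8 = 155.2 → 155
  B: 216 + 0.2×(0−216) = 216 − 43.2 = 172.8 → 173
  → #1f9bad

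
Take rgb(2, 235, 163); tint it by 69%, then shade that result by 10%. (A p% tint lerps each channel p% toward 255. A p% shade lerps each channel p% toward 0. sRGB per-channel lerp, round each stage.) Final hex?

Per channel, c → c + 0.69(255 − c):
  R: 2 + 0.69×(255−2) = 2 + 174.57 = 176.57 → 177
  G: 235 + 0.69×(255−235) = 235 + 13.8 = 248.8 → 249
  B: 163 + 63.48 = 226.48 → 226
After the tint: rgb(177, 249, 226) = #B1F9E2.
Per channel, c → c + 0.1(0 − c):
  R: 177 − 17.7 = 159.3 → 159
  G: 249 − 24.9 = 224.1 → 224
  B: 226 + 0.1×(0−226) = 226 − 22.6 = 203.4 → 203
rgb(159, 224, 203) = #9FE0CB.

#9FE0CB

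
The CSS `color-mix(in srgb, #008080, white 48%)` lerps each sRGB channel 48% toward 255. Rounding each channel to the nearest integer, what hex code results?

#008080 is rgb(0, 128, 128).
Per channel, c → c + 0.48(255 − c):
  R: 0 + 122.4 = 122.4 → 122
  G: 128 + 0.48×(255−128) = 128 + 60.96 = 188.96 → 189
  B: 128 + 0.48×(255−128) = 128 + 60.96 = 188.96 → 189
rgb(122, 189, 189) = #7ABDBD.

#7ABDBD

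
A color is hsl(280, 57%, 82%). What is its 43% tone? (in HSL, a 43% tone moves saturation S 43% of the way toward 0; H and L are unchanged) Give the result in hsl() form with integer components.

hsl(280, 32%, 82%)

S moves 43% from 57 toward 0: 57 − 24.51 = 32.49 → 32.
H and L are unchanged.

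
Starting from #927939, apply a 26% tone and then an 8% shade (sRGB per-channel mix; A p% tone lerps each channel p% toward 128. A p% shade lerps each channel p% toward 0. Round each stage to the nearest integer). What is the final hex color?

#827145

#927939 is rgb(146, 121, 57).
A 26% tone moves each channel 26% toward 128:
  R: 146 + 0.26×(128−146) = 146 − 4.68 = 141.32 → 141
  G: 121 + 1.82 = 122.82 → 123
  B: 57 + 18.46 = 75.46 → 75
After the tone: rgb(141, 123, 75) = #8D7B4B.
Per channel, c → c + 0.08(0 − c):
  R: 141 − 11.28 = 129.72 → 130
  G: 123 + 0.08×(0−123) = 123 − 9.84 = 113.16 → 113
  B: 75 + 0.08×(0−75) = 75 − 6 = 69 → 69
rgb(130, 113, 69) = #827145.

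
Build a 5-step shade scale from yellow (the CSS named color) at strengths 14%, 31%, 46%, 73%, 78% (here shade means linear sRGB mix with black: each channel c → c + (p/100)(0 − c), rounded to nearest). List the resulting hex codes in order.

CSS yellow is rgb(255, 255, 0).
14%: (255 − 35.7 = 219.3→219, 255 − 35.7 = 219.3→219, 0→0) → #DBDB00
31%: (255 − 79.05 = 175.95→176, 255 − 79.05 = 175.95→176, 0→0) → #B0B000
46%: (255 − 117.3 = 137.7→138, 255 − 117.3 = 137.7→138, 0→0) → #8A8A00
73%: (255 − 186.15 = 68.85→69, 255 − 186.15 = 68.85→69, 0→0) → #454500
78%: (255 − 198.9 = 56.1→56, 255 − 198.9 = 56.1→56, 0→0) → #383800

#DBDB00, #B0B000, #8A8A00, #454500, #383800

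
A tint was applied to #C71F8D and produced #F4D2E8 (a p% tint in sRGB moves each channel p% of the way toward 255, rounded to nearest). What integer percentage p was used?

80%

#C71F8D is rgb(199, 31, 141); #F4D2E8 is rgb(244, 210, 232).
On the G channel (widest range): 210 ≈ 31 + (p/100)(255 − 31), so p ≈ 100×(210 − 31)/(255 − 31) = 17900/224 = 79.91.
p = 80 reproduces all three channels after rounding.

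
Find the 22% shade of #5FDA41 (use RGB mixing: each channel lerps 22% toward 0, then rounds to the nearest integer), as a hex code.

#4AAA33

#5FDA41 is rgb(95, 218, 65).
A 22% shade moves each channel 22% toward 0:
  R: 95 − 20.9 = 74.1 → 74
  G: 218 + 0.22×(0−218) = 218 − 47.96 = 170.04 → 170
  B: 65 − 14.3 = 50.7 → 51
rgb(74, 170, 51) = #4AAA33.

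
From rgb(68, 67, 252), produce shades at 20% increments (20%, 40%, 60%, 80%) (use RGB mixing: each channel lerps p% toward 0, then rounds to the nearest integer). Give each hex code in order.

#3636CA, #292897, #1B1B65, #0E0D32

20%: (68 − 13.6 = 54.4→54, 67 − 13.4 = 53.6→54, 252 − 50.4 = 201.6→202) → #3636CA
40%: (68 − 27.2 = 40.8→41, 67 − 26.8 = 40.2→40, 252 − 100.8 = 151.2→151) → #292897
60%: (68 − 40.8 = 27.2→27, 67 − 40.2 = 26.8→27, 252 − 151.2 = 100.8→101) → #1B1B65
80%: (68 − 54.4 = 13.6→14, 67 − 53.6 = 13.4→13, 252 − 201.6 = 50.4→50) → #0E0D32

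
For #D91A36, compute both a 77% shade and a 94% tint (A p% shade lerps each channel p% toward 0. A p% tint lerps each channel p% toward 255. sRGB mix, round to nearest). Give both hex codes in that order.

#32060C, #FDF1F3

#D91A36 is rgb(217, 26, 54).
77% shade:
  R: 217 − 167.09 = 49.91 → 50
  G: 26 + 0.77×(0−26) = 26 − 20.02 = 5.98 → 6
  B: 54 + 0.77×(0−54) = 54 − 41.58 = 12.42 → 12
  → #32060C
94% tint:
  R: 217 + 35.72 = 252.72 → 253
  G: 26 + 0.94×(255−26) = 26 + 215.26 = 241.26 → 241
  B: 54 + 0.94×(255−54) = 54 + 188.94 = 242.94 → 243
  → #FDF1F3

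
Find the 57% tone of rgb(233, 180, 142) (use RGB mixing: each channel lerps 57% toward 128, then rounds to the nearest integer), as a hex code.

#AD9686

A 57% tone moves each channel 57% toward 128:
  R: 233 + 0.57×(128−233) = 233 − 59.85 = 173.15 → 173
  G: 180 + 0.57×(128−180) = 180 − 29.64 = 150.36 → 150
  B: 142 + 0.57×(128−142) = 142 − 7.98 = 134.02 → 134
rgb(173, 150, 134) = #AD9686.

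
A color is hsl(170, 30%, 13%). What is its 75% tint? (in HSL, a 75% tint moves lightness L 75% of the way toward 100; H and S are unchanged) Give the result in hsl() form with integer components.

L moves 75% from 13 toward 100: 13 + 65.25 = 78.25 → 78.
H and S are unchanged.

hsl(170, 30%, 78%)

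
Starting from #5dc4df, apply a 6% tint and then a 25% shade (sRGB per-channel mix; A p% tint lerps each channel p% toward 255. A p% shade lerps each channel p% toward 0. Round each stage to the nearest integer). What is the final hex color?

#4d96a9

#5dc4df is rgb(93, 196, 223).
Per channel, c → c + 0.06(255 − c):
  R: 93 + 0.06×(255−93) = 93 + 9.72 = 102.72 → 103
  G: 196 + 3.54 = 199.54 → 200
  B: 223 + 1.92 = 224.92 → 225
After the tint: rgb(103, 200, 225) = #67c8e1.
Lerp each channel 25% toward 0:
  R: 103 + 0.25×(0−103) = 103 − 25.75 = 77.25 → 77
  G: 200 − 50 = 150 → 150
  B: 225 + 0.25×(0−225) = 225 − 56.25 = 168.75 → 169
rgb(77, 150, 169) = #4d96a9.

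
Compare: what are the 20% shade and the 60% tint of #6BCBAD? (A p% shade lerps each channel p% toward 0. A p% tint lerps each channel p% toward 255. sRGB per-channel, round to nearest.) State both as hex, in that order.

#56A28A, #C4EADE

#6BCBAD is rgb(107, 203, 173).
20% shade:
  R: 107 − 21.4 = 85.6 → 86
  G: 203 − 40.6 = 162.4 → 162
  B: 173 − 34.6 = 138.4 → 138
  → #56A28A
60% tint:
  R: 107 + 88.8 = 195.8 → 196
  G: 203 + 0.6×(255−203) = 203 + 31.2 = 234.2 → 234
  B: 173 + 0.6×(255−173) = 173 + 49.2 = 222.2 → 222
  → #C4EADE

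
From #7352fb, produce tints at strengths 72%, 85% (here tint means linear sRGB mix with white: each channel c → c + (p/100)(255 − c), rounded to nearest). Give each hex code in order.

#d8cffe, #eae5fe

#7352fb is rgb(115, 82, 251).
72%: (115 + 100.8 = 215.8→216, 82 + 124.56 = 206.56→207, 251 + 2.88 = 253.88→254) → #d8cffe
85%: (115 + 119 = 234→234, 82 + 147.05 = 229.05→229, 251 + 3.4 = 254.4→254) → #eae5fe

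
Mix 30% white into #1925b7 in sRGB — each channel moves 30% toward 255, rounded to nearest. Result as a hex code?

#5e66cd

#1925b7 is rgb(25, 37, 183).
Per channel, c → c + 0.3(255 − c):
  R: 25 + 69 = 94 → 94
  G: 37 + 0.3×(255−37) = 37 + 65.4 = 102.4 → 102
  B: 183 + 0.3×(255−183) = 183 + 21.6 = 204.6 → 205
rgb(94, 102, 205) = #5e66cd.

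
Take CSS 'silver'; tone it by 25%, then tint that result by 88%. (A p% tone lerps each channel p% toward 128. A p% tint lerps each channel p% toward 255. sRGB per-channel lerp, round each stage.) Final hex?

#F6F6F6

CSS silver is rgb(192, 192, 192).
Lerp each channel 25% toward 128:
  R: 192 + 0.25×(128−192) = 192 − 16 = 176 → 176
  G: 192 + 0.25×(128−192) = 192 − 16 = 176 → 176
  B: 192 + 0.25×(128−192) = 192 − 16 = 176 → 176
After the tone: rgb(176, 176, 176) = #B0B0B0.
Lerp each channel 88% toward 255:
  R: 176 + 69.52 = 245.52 → 246
  G: 176 + 0.88×(255−176) = 176 + 69.52 = 245.52 → 246
  B: 176 + 69.52 = 245.52 → 246
rgb(246, 246, 246) = #F6F6F6.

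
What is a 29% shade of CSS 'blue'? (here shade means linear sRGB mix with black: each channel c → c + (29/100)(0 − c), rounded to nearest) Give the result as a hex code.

#0000b5

CSS blue is rgb(0, 0, 255).
Per channel, c → c + 0.29(0 − c):
  R: 0 + 0.29×(0−0) = 0 + 0 = 0 → 0
  G: 0 + 0.29×(0−0) = 0 + 0 = 0 → 0
  B: 255 + 0.29×(0−255) = 255 − 73.95 = 181.05 → 181
rgb(0, 0, 181) = #0000b5.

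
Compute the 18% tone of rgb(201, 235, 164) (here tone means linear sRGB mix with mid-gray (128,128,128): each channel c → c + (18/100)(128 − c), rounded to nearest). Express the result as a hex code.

An 18% tone moves each channel 18% toward 128:
  R: 201 − 13.14 = 187.86 → 188
  G: 235 − 19.26 = 215.74 → 216
  B: 164 − 6.48 = 157.52 → 158
rgb(188, 216, 158) = #BCD89E.

#BCD89E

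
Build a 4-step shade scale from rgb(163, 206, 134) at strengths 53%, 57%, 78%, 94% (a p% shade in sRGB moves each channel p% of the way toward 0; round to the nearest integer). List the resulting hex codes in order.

#4D613F, #46593A, #242D1D, #0A0C08

53%: (163 − 86.39 = 76.61→77, 206 − 109.18 = 96.82→97, 134 − 71.02 = 62.98→63) → #4D613F
57%: (163 − 92.91 = 70.09→70, 206 − 117.42 = 88.58→89, 134 − 76.38 = 57.62→58) → #46593A
78%: (163 − 127.14 = 35.86→36, 206 − 160.68 = 45.32→45, 134 − 104.52 = 29.48→29) → #242D1D
94%: (163 − 153.22 = 9.78→10, 206 − 193.64 = 12.36→12, 134 − 125.96 = 8.04→8) → #0A0C08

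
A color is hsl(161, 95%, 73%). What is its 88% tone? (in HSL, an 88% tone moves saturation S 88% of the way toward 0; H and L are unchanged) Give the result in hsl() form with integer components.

hsl(161, 11%, 73%)

S moves 88% from 95 toward 0: 95 − 83.6 = 11.4 → 11.
H and L are unchanged.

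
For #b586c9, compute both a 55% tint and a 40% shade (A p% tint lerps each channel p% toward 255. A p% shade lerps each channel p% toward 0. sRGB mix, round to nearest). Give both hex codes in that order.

#b586c9 is rgb(181, 134, 201).
55% tint:
  R: 181 + 40.7 = 221.7 → 222
  G: 134 + 0.55×(255−134) = 134 + 66.55 = 200.55 → 201
  B: 201 + 29.7 = 230.7 → 231
  → #dec9e7
40% shade:
  R: 181 + 0.4×(0−181) = 181 − 72.4 = 108.6 → 109
  G: 134 + 0.4×(0−134) = 134 − 53.6 = 80.4 → 80
  B: 201 − 80.4 = 120.6 → 121
  → #6d5079

#dec9e7, #6d5079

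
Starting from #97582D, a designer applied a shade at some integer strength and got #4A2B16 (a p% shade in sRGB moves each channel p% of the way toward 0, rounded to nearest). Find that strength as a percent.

51%

#97582D is rgb(151, 88, 45); #4A2B16 is rgb(74, 43, 22).
On the R channel (widest range): 74 ≈ 151 + (p/100)(0 − 151), so p ≈ 100×(74 − 151)/(0 − 151) = -7700/-151 = 50.99.
p = 51 reproduces all three channels after rounding.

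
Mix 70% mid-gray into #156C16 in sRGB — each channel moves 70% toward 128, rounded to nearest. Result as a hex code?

#156C16 is rgb(21, 108, 22).
Per channel, c → c + 0.7(128 − c):
  R: 21 + 0.7×(128−21) = 21 + 74.9 = 95.9 → 96
  G: 108 + 0.7×(128−108) = 108 + 14 = 122 → 122
  B: 22 + 0.7×(128−22) = 22 + 74.2 = 96.2 → 96
rgb(96, 122, 96) = #607A60.

#607A60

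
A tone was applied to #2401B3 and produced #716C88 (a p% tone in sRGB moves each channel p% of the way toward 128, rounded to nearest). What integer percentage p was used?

84%

#2401B3 is rgb(36, 1, 179); #716C88 is rgb(113, 108, 136).
On the G channel (widest range): 108 ≈ 1 + (p/100)(128 − 1), so p ≈ 100×(108 − 1)/(128 − 1) = 10700/127 = 84.25.
p = 84 reproduces all three channels after rounding.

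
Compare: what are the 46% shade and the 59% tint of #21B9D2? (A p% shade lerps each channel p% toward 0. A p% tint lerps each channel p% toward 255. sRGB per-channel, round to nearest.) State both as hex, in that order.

#21B9D2 is rgb(33, 185, 210).
46% shade:
  R: 33 − 15.18 = 17.82 → 18
  G: 185 − 85.1 = 99.9 → 100
  B: 210 + 0.46×(0−210) = 210 − 96.6 = 113.4 → 113
  → #126471
59% tint:
  R: 33 + 0.59×(255−33) = 33 + 130.98 = 163.98 → 164
  G: 185 + 0.59×(255−185) = 185 + 41.3 = 226.3 → 226
  B: 210 + 26.55 = 236.55 → 237
  → #A4E2ED

#126471, #A4E2ED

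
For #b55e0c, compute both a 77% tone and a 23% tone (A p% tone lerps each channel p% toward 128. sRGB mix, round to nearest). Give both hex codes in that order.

#8c7865, #a96627

#b55e0c is rgb(181, 94, 12).
77% tone:
  R: 181 + 0.77×(128−181) = 181 − 40.81 = 140.19 → 140
  G: 94 + 0.77×(128−94) = 94 + 26.18 = 120.18 → 120
  B: 12 + 0.77×(128−12) = 12 + 89.32 = 101.32 → 101
  → #8c7865
23% tone:
  R: 181 − 12.19 = 168.81 → 169
  G: 94 + 0.23×(128−94) = 94 + 7.82 = 101.82 → 102
  B: 12 + 0.23×(128−12) = 12 + 26.68 = 38.68 → 39
  → #a96627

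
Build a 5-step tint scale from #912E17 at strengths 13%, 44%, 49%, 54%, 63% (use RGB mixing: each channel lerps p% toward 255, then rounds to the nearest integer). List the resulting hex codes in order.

#9F4935, #C18A7D, #C79489, #CC9F94, #D6B2A9

#912E17 is rgb(145, 46, 23).
13%: (145 + 14.3 = 159.3→159, 46 + 27.17 = 73.17→73, 23 + 30.16 = 53.16→53) → #9F4935
44%: (145 + 48.4 = 193.4→193, 46 + 91.96 = 137.96→138, 23 + 102.08 = 125.08→125) → #C18A7D
49%: (145 + 53.9 = 198.9→199, 46 + 102.41 = 148.41→148, 23 + 113.68 = 136.68→137) → #C79489
54%: (145 + 59.4 = 204.4→204, 46 + 112.86 = 158.86→159, 23 + 125.28 = 148.28→148) → #CC9F94
63%: (145 + 69.3 = 214.3→214, 46 + 131.67 = 177.67→178, 23 + 146.16 = 169.16→169) → #D6B2A9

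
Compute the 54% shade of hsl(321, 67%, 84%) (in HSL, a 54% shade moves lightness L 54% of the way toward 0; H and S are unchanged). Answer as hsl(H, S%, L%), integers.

hsl(321, 67%, 39%)

L moves 54% from 84 toward 0: 84 − 45.36 = 38.64 → 39.
H and S are unchanged.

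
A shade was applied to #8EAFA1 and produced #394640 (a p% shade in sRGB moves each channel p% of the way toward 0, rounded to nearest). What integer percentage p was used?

#8EAFA1 is rgb(142, 175, 161); #394640 is rgb(57, 70, 64).
On the G channel (widest range): 70 ≈ 175 + (p/100)(0 − 175), so p ≈ 100×(70 − 175)/(0 − 175) = -10500/-175 = 60.00.
p = 60 reproduces all three channels after rounding.

60%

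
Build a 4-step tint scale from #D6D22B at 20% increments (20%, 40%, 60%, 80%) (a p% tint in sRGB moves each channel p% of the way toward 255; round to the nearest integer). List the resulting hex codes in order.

#DEDB55, #E6E480, #EFEDAA, #F7F6D5

#D6D22B is rgb(214, 210, 43).
20%: (214 + 8.2 = 222.2→222, 210 + 9 = 219→219, 43 + 42.4 = 85.4→85) → #DEDB55
40%: (214 + 16.4 = 230.4→230, 210 + 18 = 228→228, 43 + 84.8 = 127.8→128) → #E6E480
60%: (214 + 24.6 = 238.6→239, 210 + 27 = 237→237, 43 + 127.2 = 170.2→170) → #EFEDAA
80%: (214 + 32.8 = 246.8→247, 210 + 36 = 246→246, 43 + 169.6 = 212.6→213) → #F7F6D5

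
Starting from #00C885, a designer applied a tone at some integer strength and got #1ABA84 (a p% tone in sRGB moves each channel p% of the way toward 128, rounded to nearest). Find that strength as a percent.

20%

#00C885 is rgb(0, 200, 133); #1ABA84 is rgb(26, 186, 132).
On the R channel (widest range): 26 ≈ 0 + (p/100)(128 − 0), so p ≈ 100×(26 − 0)/(128 − 0) = 2600/128 = 20.31.
p = 20 reproduces all three channels after rounding.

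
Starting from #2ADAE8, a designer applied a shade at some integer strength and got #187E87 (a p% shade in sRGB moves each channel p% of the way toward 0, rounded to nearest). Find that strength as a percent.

42%

#2ADAE8 is rgb(42, 218, 232); #187E87 is rgb(24, 126, 135).
On the B channel (widest range): 135 ≈ 232 + (p/100)(0 − 232), so p ≈ 100×(135 − 232)/(0 − 232) = -9700/-232 = 41.81.
p = 42 reproduces all three channels after rounding.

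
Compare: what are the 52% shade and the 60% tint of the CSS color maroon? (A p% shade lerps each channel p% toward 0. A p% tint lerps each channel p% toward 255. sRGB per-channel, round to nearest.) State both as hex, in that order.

CSS maroon is rgb(128, 0, 0).
52% shade:
  R: 128 + 0.52×(0−128) = 128 − 66.56 = 61.44 → 61
  G: 0 + 0 = 0 → 0
  B: 0 + 0.52×(0−0) = 0 + 0 = 0 → 0
  → #3d0000
60% tint:
  R: 128 + 76.2 = 204.2 → 204
  G: 0 + 0.6×(255−0) = 0 + 153 = 153 → 153
  B: 0 + 0.6×(255−0) = 0 + 153 = 153 → 153
  → #cc9999

#3d0000, #cc9999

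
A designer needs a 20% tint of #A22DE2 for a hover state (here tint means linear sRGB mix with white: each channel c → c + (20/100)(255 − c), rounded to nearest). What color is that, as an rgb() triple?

rgb(181, 87, 232)

#A22DE2 is rgb(162, 45, 226).
A 20% tint moves each channel 20% toward 255:
  R: 162 + 18.6 = 180.6 → 181
  G: 45 + 42 = 87 → 87
  B: 226 + 0.2×(255−226) = 226 + 5.8 = 231.8 → 232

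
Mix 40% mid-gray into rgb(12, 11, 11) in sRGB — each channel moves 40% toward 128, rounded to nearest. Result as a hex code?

#3a3a3a

A 40% tone moves each channel 40% toward 128:
  R: 12 + 0.4×(128−12) = 12 + 46.4 = 58.4 → 58
  G: 11 + 46.8 = 57.8 → 58
  B: 11 + 0.4×(128−11) = 11 + 46.8 = 57.8 → 58
rgb(58, 58, 58) = #3a3a3a.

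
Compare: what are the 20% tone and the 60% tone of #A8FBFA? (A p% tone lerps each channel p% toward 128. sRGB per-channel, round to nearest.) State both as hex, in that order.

#A0E2E2, #90B1B1

#A8FBFA is rgb(168, 251, 250).
20% tone:
  R: 168 − 8 = 160 → 160
  G: 251 − 24.6 = 226.4 → 226
  B: 250 − 24.4 = 225.6 → 226
  → #A0E2E2
60% tone:
  R: 168 + 0.6×(128−168) = 168 − 24 = 144 → 144
  G: 251 − 73.8 = 177.2 → 177
  B: 250 − 73.2 = 176.8 → 177
  → #90B1B1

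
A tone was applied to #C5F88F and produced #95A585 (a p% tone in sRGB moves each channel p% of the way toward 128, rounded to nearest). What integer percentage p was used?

#C5F88F is rgb(197, 248, 143); #95A585 is rgb(149, 165, 133).
On the G channel (widest range): 165 ≈ 248 + (p/100)(128 − 248), so p ≈ 100×(165 − 248)/(128 − 248) = -8300/-120 = 69.17.
p = 69 reproduces all three channels after rounding.

69%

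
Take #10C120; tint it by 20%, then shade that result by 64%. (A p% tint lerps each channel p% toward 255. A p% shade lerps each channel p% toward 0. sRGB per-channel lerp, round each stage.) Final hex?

#10C120 is rgb(16, 193, 32).
Lerp each channel 20% toward 255:
  R: 16 + 0.2×(255−16) = 16 + 47.8 = 63.8 → 64
  G: 193 + 0.2×(255−193) = 193 + 12.4 = 205.4 → 205
  B: 32 + 44.6 = 76.6 → 77
After the tint: rgb(64, 205, 77) = #40CD4D.
Lerp each channel 64% toward 0:
  R: 64 + 0.64×(0−64) = 64 − 40.96 = 23.04 → 23
  G: 205 + 0.64×(0−205) = 205 − 131.2 = 73.8 → 74
  B: 77 − 49.28 = 27.72 → 28
rgb(23, 74, 28) = #174A1C.

#174A1C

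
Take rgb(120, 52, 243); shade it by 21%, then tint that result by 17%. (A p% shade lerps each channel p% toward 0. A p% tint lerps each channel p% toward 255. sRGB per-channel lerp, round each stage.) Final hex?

Per channel, c → c + 0.21(0 − c):
  R: 120 − 25.2 = 94.8 → 95
  G: 52 + 0.21×(0−52) = 52 − 10.92 = 41.08 → 41
  B: 243 − 51.03 = 191.97 → 192
After the shade: rgb(95, 41, 192) = #5f29c0.
A 17% tint moves each channel 17% toward 255:
  R: 95 + 0.17×(255−95) = 95 + 27.2 = 122.2 → 122
  G: 41 + 0.17×(255−41) = 41 + 36.38 = 77.38 → 77
  B: 192 + 0.17×(255−192) = 192 + 10.71 = 202.71 → 203
rgb(122, 77, 203) = #7a4dcb.

#7a4dcb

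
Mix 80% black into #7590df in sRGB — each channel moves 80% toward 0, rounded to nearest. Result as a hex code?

#7590df is rgb(117, 144, 223).
Lerp each channel 80% toward 0:
  R: 117 + 0.8×(0−117) = 117 − 93.6 = 23.4 → 23
  G: 144 + 0.8×(0−144) = 144 − 115.2 = 28.8 → 29
  B: 223 + 0.8×(0−223) = 223 − 178.4 = 44.6 → 45
rgb(23, 29, 45) = #171d2d.

#171d2d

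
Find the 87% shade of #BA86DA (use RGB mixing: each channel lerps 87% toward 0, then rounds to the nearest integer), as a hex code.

#18111C

#BA86DA is rgb(186, 134, 218).
An 87% shade moves each channel 87% toward 0:
  R: 186 + 0.87×(0−186) = 186 − 161.82 = 24.18 → 24
  G: 134 + 0.87×(0−134) = 134 − 116.58 = 17.42 → 17
  B: 218 − 189.66 = 28.34 → 28
rgb(24, 17, 28) = #18111C.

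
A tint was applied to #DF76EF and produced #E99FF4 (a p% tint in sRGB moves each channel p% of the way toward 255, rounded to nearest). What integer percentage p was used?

30%

#DF76EF is rgb(223, 118, 239); #E99FF4 is rgb(233, 159, 244).
On the G channel (widest range): 159 ≈ 118 + (p/100)(255 − 118), so p ≈ 100×(159 − 118)/(255 − 118) = 4100/137 = 29.93.
p = 30 reproduces all three channels after rounding.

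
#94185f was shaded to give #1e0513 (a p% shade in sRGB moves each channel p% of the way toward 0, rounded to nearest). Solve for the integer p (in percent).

#94185f is rgb(148, 24, 95); #1e0513 is rgb(30, 5, 19).
On the R channel (widest range): 30 ≈ 148 + (p/100)(0 − 148), so p ≈ 100×(30 − 148)/(0 − 148) = -11800/-148 = 79.73.
p = 80 reproduces all three channels after rounding.

80%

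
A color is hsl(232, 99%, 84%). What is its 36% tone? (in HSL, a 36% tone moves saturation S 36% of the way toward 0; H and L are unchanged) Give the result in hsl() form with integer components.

S moves 36% from 99 toward 0: 99 − 35.64 = 63.36 → 63.
H and L are unchanged.

hsl(232, 63%, 84%)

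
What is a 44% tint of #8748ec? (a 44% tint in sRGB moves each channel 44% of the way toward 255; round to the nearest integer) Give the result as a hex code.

#8748ec is rgb(135, 72, 236).
A 44% tint moves each channel 44% toward 255:
  R: 135 + 0.44×(255−135) = 135 + 52.8 = 187.8 → 188
  G: 72 + 0.44×(255−72) = 72 + 80.52 = 152.52 → 153
  B: 236 + 0.44×(255−236) = 236 + 8.36 = 244.36 → 244
rgb(188, 153, 244) = #bc99f4.

#bc99f4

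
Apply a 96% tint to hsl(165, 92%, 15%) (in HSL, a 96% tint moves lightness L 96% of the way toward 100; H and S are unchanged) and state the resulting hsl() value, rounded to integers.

hsl(165, 92%, 97%)

L moves 96% from 15 toward 100: 15 + 81.6 = 96.6 → 97.
H and S are unchanged.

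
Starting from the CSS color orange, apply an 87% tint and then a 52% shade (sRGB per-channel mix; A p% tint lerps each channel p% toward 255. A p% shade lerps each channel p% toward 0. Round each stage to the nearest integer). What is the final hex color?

#7A756B

CSS orange is rgb(255, 165, 0).
Per channel, c → c + 0.87(255 − c):
  R: 255 + 0.87×(255−255) = 255 + 0 = 255 → 255
  G: 165 + 0.87×(255−165) = 165 + 78.3 = 243.3 → 243
  B: 0 + 0.87×(255−0) = 0 + 221.85 = 221.85 → 222
After the tint: rgb(255, 243, 222) = #FFF3DE.
Per channel, c → c + 0.52(0 − c):
  R: 255 + 0.52×(0−255) = 255 − 132.6 = 122.4 → 122
  G: 243 + 0.52×(0−243) = 243 − 126.36 = 116.64 → 117
  B: 222 + 0.52×(0−222) = 222 − 115.44 = 106.56 → 107
rgb(122, 117, 107) = #7A756B.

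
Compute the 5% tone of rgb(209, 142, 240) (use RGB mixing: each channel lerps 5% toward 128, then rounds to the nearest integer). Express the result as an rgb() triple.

rgb(205, 141, 234)

Lerp each channel 5% toward 128:
  R: 209 + 0.05×(128−209) = 209 − 4.05 = 204.95 → 205
  G: 142 + 0.05×(128−142) = 142 − 0.7 = 141.3 → 141
  B: 240 + 0.05×(128−240) = 240 − 5.6 = 234.4 → 234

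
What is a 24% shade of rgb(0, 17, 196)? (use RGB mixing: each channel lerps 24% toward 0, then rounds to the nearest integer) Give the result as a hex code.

#000d95

Per channel, c → c + 0.24(0 − c):
  R: 0 + 0 = 0 → 0
  G: 17 + 0.24×(0−17) = 17 − 4.08 = 12.92 → 13
  B: 196 + 0.24×(0−196) = 196 − 47.04 = 148.96 → 149
rgb(0, 13, 149) = #000d95.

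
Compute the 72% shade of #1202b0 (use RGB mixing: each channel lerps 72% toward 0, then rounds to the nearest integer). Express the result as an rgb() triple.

rgb(5, 1, 49)

#1202b0 is rgb(18, 2, 176).
Per channel, c → c + 0.72(0 − c):
  R: 18 + 0.72×(0−18) = 18 − 12.96 = 5.04 → 5
  G: 2 + 0.72×(0−2) = 2 − 1.44 = 0.56 → 1
  B: 176 + 0.72×(0−176) = 176 − 126.72 = 49.28 → 49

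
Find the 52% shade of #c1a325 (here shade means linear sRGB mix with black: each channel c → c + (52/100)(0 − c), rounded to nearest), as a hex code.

#5d4e12

#c1a325 is rgb(193, 163, 37).
Per channel, c → c + 0.52(0 − c):
  R: 193 + 0.52×(0−193) = 193 − 100.36 = 92.64 → 93
  G: 163 + 0.52×(0−163) = 163 − 84.76 = 78.24 → 78
  B: 37 − 19.24 = 17.76 → 18
rgb(93, 78, 18) = #5d4e12.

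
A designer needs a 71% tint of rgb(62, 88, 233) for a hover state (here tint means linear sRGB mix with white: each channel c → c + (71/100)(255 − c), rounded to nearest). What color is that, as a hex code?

Per channel, c → c + 0.71(255 − c):
  R: 62 + 0.71×(255−62) = 62 + 137.03 = 199.03 → 199
  G: 88 + 118.57 = 206.57 → 207
  B: 233 + 0.71×(255−233) = 233 + 15.62 = 248.62 → 249
rgb(199, 207, 249) = #c7cff9.

#c7cff9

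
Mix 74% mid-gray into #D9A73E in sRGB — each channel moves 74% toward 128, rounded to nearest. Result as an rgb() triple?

#D9A73E is rgb(217, 167, 62).
Lerp each channel 74% toward 128:
  R: 217 − 65.86 = 151.14 → 151
  G: 167 − 28.86 = 138.14 → 138
  B: 62 + 0.74×(128−62) = 62 + 48.84 = 110.84 → 111

rgb(151, 138, 111)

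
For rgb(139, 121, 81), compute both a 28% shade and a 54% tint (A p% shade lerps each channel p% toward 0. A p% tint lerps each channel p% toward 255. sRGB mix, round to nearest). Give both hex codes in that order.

28% shade:
  R: 139 + 0.28×(0−139) = 139 − 38.92 = 100.08 → 100
  G: 121 + 0.28×(0−121) = 121 − 33.88 = 87.12 → 87
  B: 81 + 0.28×(0−81) = 81 − 22.68 = 58.32 → 58
  → #64573A
54% tint:
  R: 139 + 0.54×(255−139) = 139 + 62.64 = 201.64 → 202
  G: 121 + 0.54×(255−121) = 121 + 72.36 = 193.36 → 193
  B: 81 + 0.54×(255−81) = 81 + 93.96 = 174.96 → 175
  → #CAC1AF

#64573A, #CAC1AF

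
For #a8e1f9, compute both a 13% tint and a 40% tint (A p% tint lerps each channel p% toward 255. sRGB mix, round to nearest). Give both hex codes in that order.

#a8e1f9 is rgb(168, 225, 249).
13% tint:
  R: 168 + 11.31 = 179.31 → 179
  G: 225 + 3.9 = 228.9 → 229
  B: 249 + 0.78 = 249.78 → 250
  → #b3e5fa
40% tint:
  R: 168 + 0.4×(255−168) = 168 + 34.8 = 202.8 → 203
  G: 225 + 0.4×(255−225) = 225 + 12 = 237 → 237
  B: 249 + 2.4 = 251.4 → 251
  → #cbedfb

#b3e5fa, #cbedfb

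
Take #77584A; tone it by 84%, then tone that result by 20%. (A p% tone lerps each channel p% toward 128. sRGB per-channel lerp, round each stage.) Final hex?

#7F7B79

#77584A is rgb(119, 88, 74).
Per channel, c → c + 0.84(128 − c):
  R: 119 + 7.56 = 126.56 → 127
  G: 88 + 0.84×(128−88) = 88 + 33.6 = 121.6 → 122
  B: 74 + 0.84×(128−74) = 74 + 45.36 = 119.36 → 119
After the tone: rgb(127, 122, 119) = #7F7A77.
A 20% tone moves each channel 20% toward 128:
  R: 127 + 0.2×(128−127) = 127 + 0.2 = 127.2 → 127
  G: 122 + 1.2 = 123.2 → 123
  B: 119 + 1.8 = 120.8 → 121
rgb(127, 123, 121) = #7F7B79.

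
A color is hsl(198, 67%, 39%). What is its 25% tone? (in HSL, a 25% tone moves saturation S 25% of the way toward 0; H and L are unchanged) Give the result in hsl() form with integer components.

S moves 25% from 67 toward 0: 67 − 16.75 = 50.25 → 50.
H and L are unchanged.

hsl(198, 50%, 39%)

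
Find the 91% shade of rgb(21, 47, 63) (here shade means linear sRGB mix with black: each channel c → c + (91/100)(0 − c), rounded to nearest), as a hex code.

#020406

Lerp each channel 91% toward 0:
  R: 21 − 19.11 = 1.89 → 2
  G: 47 − 42.77 = 4.23 → 4
  B: 63 + 0.91×(0−63) = 63 − 57.33 = 5.67 → 6
rgb(2, 4, 6) = #020406.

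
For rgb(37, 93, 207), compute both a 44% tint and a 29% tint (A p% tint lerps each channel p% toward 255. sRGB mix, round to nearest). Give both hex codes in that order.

44% tint:
  R: 37 + 95.92 = 132.92 → 133
  G: 93 + 0.44×(255−93) = 93 + 71.28 = 164.28 → 164
  B: 207 + 0.44×(255−207) = 207 + 21.12 = 228.12 → 228
  → #85a4e4
29% tint:
  R: 37 + 0.29×(255−37) = 37 + 63.22 = 100.22 → 100
  G: 93 + 46.98 = 139.98 → 140
  B: 207 + 0.29×(255−207) = 207 + 13.92 = 220.92 → 221
  → #648cdd

#85a4e4, #648cdd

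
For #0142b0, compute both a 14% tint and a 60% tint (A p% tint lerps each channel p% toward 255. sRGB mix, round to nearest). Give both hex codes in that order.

#0142b0 is rgb(1, 66, 176).
14% tint:
  R: 1 + 35.56 = 36.56 → 37
  G: 66 + 26.46 = 92.46 → 92
  B: 176 + 11.06 = 187.06 → 187
  → #255cbb
60% tint:
  R: 1 + 0.6×(255−1) = 1 + 152.4 = 153.4 → 153
  G: 66 + 0.6×(255−66) = 66 + 113.4 = 179.4 → 179
  B: 176 + 47.4 = 223.4 → 223
  → #99b3df

#255cbb, #99b3df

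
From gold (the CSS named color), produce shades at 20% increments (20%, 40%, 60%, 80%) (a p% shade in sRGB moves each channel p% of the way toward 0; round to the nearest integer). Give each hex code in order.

CSS gold is rgb(255, 215, 0).
20%: (255 − 51 = 204→204, 215 − 43 = 172→172, 0→0) → #ccac00
40%: (255 − 102 = 153→153, 215 − 86 = 129→129, 0→0) → #998100
60%: (255 − 153 = 102→102, 215 − 129 = 86→86, 0→0) → #665600
80%: (255 − 204 = 51→51, 215 − 172 = 43→43, 0→0) → #332b00

#ccac00, #998100, #665600, #332b00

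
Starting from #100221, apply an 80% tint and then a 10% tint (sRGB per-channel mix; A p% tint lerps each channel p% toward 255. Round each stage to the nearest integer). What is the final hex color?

#D4D1D7

#100221 is rgb(16, 2, 33).
An 80% tint moves each channel 80% toward 255:
  R: 16 + 0.8×(255−16) = 16 + 191.2 = 207.2 → 207
  G: 2 + 0.8×(255−2) = 2 + 202.4 = 204.4 → 204
  B: 33 + 177.6 = 210.6 → 211
After the tint: rgb(207, 204, 211) = #CFCCD3.
Per channel, c → c + 0.1(255 − c):
  R: 207 + 4.8 = 211.8 → 212
  G: 204 + 0.1×(255−204) = 204 + 5.1 = 209.1 → 209
  B: 211 + 4.4 = 215.4 → 215
rgb(212, 209, 215) = #D4D1D7.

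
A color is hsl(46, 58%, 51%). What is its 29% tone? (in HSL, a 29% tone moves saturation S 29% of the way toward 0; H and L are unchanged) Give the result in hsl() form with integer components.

S moves 29% from 58 toward 0: 58 − 16.82 = 41.18 → 41.
H and L are unchanged.

hsl(46, 41%, 51%)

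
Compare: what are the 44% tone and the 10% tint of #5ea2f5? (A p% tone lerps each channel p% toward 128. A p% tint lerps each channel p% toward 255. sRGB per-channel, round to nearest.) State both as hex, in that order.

#6d93c2, #6eabf6

#5ea2f5 is rgb(94, 162, 245).
44% tone:
  R: 94 + 0.44×(128−94) = 94 + 14.96 = 108.96 → 109
  G: 162 + 0.44×(128−162) = 162 − 14.96 = 147.04 → 147
  B: 245 − 51.48 = 193.52 → 194
  → #6d93c2
10% tint:
  R: 94 + 0.1×(255−94) = 94 + 16.1 = 110.1 → 110
  G: 162 + 0.1×(255−162) = 162 + 9.3 = 171.3 → 171
  B: 245 + 0.1×(255−245) = 245 + 1 = 246 → 246
  → #6eabf6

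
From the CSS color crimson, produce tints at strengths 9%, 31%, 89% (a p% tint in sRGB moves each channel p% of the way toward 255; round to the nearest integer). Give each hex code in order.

CSS crimson is rgb(220, 20, 60).
9%: (220 + 3.15 = 223.15→223, 20 + 21.15 = 41.15→41, 60 + 17.55 = 77.55→78) → #DF294E
31%: (220 + 10.85 = 230.85→231, 20 + 72.85 = 92.85→93, 60 + 60.45 = 120.45→120) → #E75D78
89%: (220 + 31.15 = 251.15→251, 20 + 209.15 = 229.15→229, 60 + 173.55 = 233.55→234) → #FBE5EA

#DF294E, #E75D78, #FBE5EA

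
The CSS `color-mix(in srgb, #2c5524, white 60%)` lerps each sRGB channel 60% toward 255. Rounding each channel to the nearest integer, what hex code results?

#2c5524 is rgb(44, 85, 36).
Per channel, c → c + 0.6(255 − c):
  R: 44 + 126.6 = 170.6 → 171
  G: 85 + 102 = 187 → 187
  B: 36 + 131.4 = 167.4 → 167
rgb(171, 187, 167) = #abbba7.

#abbba7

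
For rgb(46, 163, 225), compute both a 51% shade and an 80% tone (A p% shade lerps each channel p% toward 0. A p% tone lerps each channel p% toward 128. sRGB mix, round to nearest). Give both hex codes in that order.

51% shade:
  R: 46 − 23.46 = 22.54 → 23
  G: 163 + 0.51×(0−163) = 163 − 83.13 = 79.87 → 80
  B: 225 − 114.75 = 110.25 → 110
  → #17506E
80% tone:
  R: 46 + 0.8×(128−46) = 46 + 65.6 = 111.6 → 112
  G: 163 − 28 = 135 → 135
  B: 225 − 77.6 = 147.4 → 147
  → #708793

#17506E, #708793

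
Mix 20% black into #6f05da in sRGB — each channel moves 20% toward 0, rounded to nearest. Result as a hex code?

#5904ae

#6f05da is rgb(111, 5, 218).
Lerp each channel 20% toward 0:
  R: 111 + 0.2×(0−111) = 111 − 22.2 = 88.8 → 89
  G: 5 − 1 = 4 → 4
  B: 218 − 43.6 = 174.4 → 174
rgb(89, 4, 174) = #5904ae.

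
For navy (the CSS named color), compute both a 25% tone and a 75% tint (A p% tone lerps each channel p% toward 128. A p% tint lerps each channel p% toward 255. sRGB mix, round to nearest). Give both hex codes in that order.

CSS navy is rgb(0, 0, 128).
25% tone:
  R: 0 + 0.25×(128−0) = 0 + 32 = 32 → 32
  G: 0 + 32 = 32 → 32
  B: 128 + 0 = 128 → 128
  → #202080
75% tint:
  R: 0 + 191.25 = 191.25 → 191
  G: 0 + 0.75×(255−0) = 0 + 191.25 = 191.25 → 191
  B: 128 + 95.25 = 223.25 → 223
  → #BFBFDF

#202080, #BFBFDF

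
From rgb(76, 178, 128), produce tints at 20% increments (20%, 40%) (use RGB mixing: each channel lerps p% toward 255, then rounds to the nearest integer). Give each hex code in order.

#70C199, #94D1B3

20%: (76 + 35.8 = 111.8→112, 178 + 15.4 = 193.4→193, 128 + 25.4 = 153.4→153) → #70C199
40%: (76 + 71.6 = 147.6→148, 178 + 30.8 = 208.8→209, 128 + 50.8 = 178.8→179) → #94D1B3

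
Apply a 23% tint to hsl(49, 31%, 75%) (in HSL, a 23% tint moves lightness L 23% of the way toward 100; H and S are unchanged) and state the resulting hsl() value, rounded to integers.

hsl(49, 31%, 81%)

L moves 23% from 75 toward 100: 75 + 5.75 = 80.75 → 81.
H and S are unchanged.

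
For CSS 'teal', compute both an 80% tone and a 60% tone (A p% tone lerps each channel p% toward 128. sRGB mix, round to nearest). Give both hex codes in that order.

#668080, #4D8080

CSS teal is rgb(0, 128, 128).
80% tone:
  R: 0 + 0.8×(128−0) = 0 + 102.4 = 102.4 → 102
  G: 128 + 0 = 128 → 128
  B: 128 + 0 = 128 → 128
  → #668080
60% tone:
  R: 0 + 0.6×(128−0) = 0 + 76.8 = 76.8 → 77
  G: 128 + 0 = 128 → 128
  B: 128 + 0.6×(128−128) = 128 + 0 = 128 → 128
  → #4D8080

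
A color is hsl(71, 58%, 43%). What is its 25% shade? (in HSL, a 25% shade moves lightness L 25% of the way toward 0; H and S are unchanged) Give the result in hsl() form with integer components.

hsl(71, 58%, 32%)

L moves 25% from 43 toward 0: 43 − 10.75 = 32.25 → 32.
H and S are unchanged.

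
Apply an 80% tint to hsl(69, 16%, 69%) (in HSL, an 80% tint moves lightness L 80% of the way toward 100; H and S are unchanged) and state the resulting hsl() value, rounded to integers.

L moves 80% from 69 toward 100: 69 + 24.8 = 93.8 → 94.
H and S are unchanged.

hsl(69, 16%, 94%)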